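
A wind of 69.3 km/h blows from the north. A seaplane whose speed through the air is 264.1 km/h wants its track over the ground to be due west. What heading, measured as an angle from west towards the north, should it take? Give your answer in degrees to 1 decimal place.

The wind pushes perpendicular to the desired track; the heading must have a component into the wind equal to 69.3 km/h: 264.1 sin θ = 69.3.
sin θ = 0.2624, so θ = 15.213°.

15.2°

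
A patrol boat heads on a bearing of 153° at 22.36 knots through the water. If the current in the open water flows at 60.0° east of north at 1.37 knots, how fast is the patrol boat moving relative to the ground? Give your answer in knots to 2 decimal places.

22.33 knots

Taking east as x and north as y: velocity relative to the water = (10.151, -19.923) knots; the water relative to ground = (1.186, 0.685) knots.
Velocity relative to ground = (10.151, -19.923) + (1.186, 0.685) = (11.338, -19.238) knots.
Speed = |(11.338, -19.238)| = 22.330 knots.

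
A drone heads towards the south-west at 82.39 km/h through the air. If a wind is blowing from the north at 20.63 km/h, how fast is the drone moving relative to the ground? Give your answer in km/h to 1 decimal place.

98.1 km/h

Taking east as x and north as y: velocity relative to the air = (-58.259, -58.259) km/h; the air relative to ground = (0.000, -20.630) km/h.
Velocity relative to ground = (-58.259, -58.259) + (0.000, -20.630) = (-58.259, -78.889) km/h.
Speed = |(-58.259, -78.889)| = 98.069 km/h.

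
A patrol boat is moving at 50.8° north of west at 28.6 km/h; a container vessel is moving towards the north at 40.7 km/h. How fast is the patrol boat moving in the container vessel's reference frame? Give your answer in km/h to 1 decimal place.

Taking east as x and north as y: patrol boat velocity = (-18.076, 22.163) km/h; container vessel velocity = (0.000, 40.700) km/h.
Velocity of patrol boat relative to container vessel = (-18.076, 22.163) − (0.000, 40.700) = (-18.076, -18.537) km/h.
Magnitude = |(-18.076, -18.537)| = 25.891 km/h.

25.9 km/h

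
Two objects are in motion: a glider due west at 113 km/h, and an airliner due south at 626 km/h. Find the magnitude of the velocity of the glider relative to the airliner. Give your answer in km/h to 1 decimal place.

Taking east as x and north as y: glider velocity = (-113.000, 0.000) km/h; airliner velocity = (0.000, -626.000) km/h.
Velocity of glider relative to airliner = (-113.000, 0.000) − (0.000, -626.000) = (-113.000, 626.000) km/h.
Magnitude = |(-113.000, 626.000)| = 636.117 km/h.

636.1 km/h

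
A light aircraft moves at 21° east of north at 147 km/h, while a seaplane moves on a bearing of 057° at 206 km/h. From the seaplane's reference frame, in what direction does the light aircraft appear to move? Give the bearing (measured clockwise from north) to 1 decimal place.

Taking east as x and north as y: light aircraft velocity = (52.680, 137.236) km/h; seaplane velocity = (172.766, 112.196) km/h.
Velocity of light aircraft relative to seaplane = (52.680, 137.236) − (172.766, 112.196) = (-120.086, 25.041) km/h.
Bearing = atan2(-120.09, 25.04) = 281.78° clockwise from north.

281.8°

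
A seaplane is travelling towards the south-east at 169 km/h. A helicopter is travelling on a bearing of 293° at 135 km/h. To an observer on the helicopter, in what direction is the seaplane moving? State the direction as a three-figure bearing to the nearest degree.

125°

Taking east as x and north as y: seaplane velocity = (119.501, -119.501) km/h; helicopter velocity = (-124.268, 52.749) km/h.
Velocity of seaplane relative to helicopter = (119.501, -119.501) − (-124.268, 52.749) = (243.769, -172.250) km/h.
Bearing = atan2(243.77, -172.25) = 125.25° clockwise from north.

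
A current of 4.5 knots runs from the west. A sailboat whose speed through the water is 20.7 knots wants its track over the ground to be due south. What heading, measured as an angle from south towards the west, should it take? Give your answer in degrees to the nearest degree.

The current pushes perpendicular to the desired track; the heading must have a component into the current equal to 4.5 knots: 20.7 sin θ = 4.5.
sin θ = 0.2174, so θ = 12.556°.

13°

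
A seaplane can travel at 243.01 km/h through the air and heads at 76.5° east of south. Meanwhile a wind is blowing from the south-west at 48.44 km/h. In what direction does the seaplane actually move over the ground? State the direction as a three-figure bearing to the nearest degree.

095°

Taking east as x and north as y: velocity relative to the air = (236.296, -56.730) km/h; the air relative to ground = (34.252, 34.252) km/h.
Velocity relative to ground = (236.296, -56.730) + (34.252, 34.252) = (270.548, -22.477) km/h.
Bearing = atan2(270.55, -22.48) = 94.75° clockwise from north.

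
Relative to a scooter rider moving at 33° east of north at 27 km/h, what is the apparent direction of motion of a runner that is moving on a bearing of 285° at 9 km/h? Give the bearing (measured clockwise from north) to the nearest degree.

229°

Taking east as x and north as y: runner velocity = (-8.693, 2.329) km/h; scooter rider velocity = (14.705, 22.644) km/h.
Velocity of runner relative to scooter rider = (-8.693, 2.329) − (14.705, 22.644) = (-23.399, -20.315) km/h.
Bearing = atan2(-23.40, -20.31) = 229.04° clockwise from north.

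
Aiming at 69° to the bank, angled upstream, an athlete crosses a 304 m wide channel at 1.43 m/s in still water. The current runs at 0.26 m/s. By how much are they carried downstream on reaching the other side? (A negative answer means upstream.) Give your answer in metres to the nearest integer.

Perpendicular speed = 1.335 m/s; crossing time = 304 / 1.335 = 227.712 s.
Net downstream speed = -0.252 m/s.
Drift = -0.252 × 227.712 = -57.490 m (upstream).

-57 m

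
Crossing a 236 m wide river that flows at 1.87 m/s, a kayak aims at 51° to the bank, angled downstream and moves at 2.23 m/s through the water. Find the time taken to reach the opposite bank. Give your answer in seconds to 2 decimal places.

136.18 s

The component of the kayak's velocity perpendicular to the bank is 2.23 × sin 51° = 1.733 m/s.
The flow acts along the bank and has no component across it.
Time = 236 / 1.733 = 136.177 s.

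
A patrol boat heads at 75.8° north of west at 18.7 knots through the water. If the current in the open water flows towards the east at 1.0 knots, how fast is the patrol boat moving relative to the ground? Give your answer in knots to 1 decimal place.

18.5 knots

Taking east as x and north as y: velocity relative to the water = (-4.587, 18.129) knots; the water relative to ground = (1.000, 0.000) knots.
Velocity relative to ground = (-4.587, 18.129) + (1.000, 0.000) = (-3.587, 18.129) knots.
Speed = |(-3.587, 18.129)| = 18.480 knots.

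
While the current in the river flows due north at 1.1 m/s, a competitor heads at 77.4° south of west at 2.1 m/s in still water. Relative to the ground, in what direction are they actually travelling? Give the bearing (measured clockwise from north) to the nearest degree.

Taking east as x and north as y: velocity relative to the water = (-0.458, -2.049) m/s; the water relative to ground = (0.000, 1.100) m/s.
Velocity relative to ground = (-0.458, -2.049) + (0.000, 1.100) = (-0.458, -0.949) m/s.
Bearing = atan2(-0.46, -0.95) = 205.76° clockwise from north.

206°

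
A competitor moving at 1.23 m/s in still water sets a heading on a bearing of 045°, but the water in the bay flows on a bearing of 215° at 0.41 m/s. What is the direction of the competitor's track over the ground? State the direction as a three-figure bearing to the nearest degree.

050°

Taking east as x and north as y: velocity relative to the water = (0.870, 0.870) m/s; the water relative to ground = (-0.235, -0.336) m/s.
Velocity relative to ground = (0.870, 0.870) + (-0.235, -0.336) = (0.635, 0.534) m/s.
Bearing = atan2(0.63, 0.53) = 49.92° clockwise from north.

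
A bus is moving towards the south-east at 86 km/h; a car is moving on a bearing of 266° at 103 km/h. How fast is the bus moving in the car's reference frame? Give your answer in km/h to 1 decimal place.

Taking east as x and north as y: bus velocity = (60.811, -60.811) km/h; car velocity = (-102.749, -7.185) km/h.
Velocity of bus relative to car = (60.811, -60.811) − (-102.749, -7.185) = (163.560, -53.626) km/h.
Magnitude = |(163.560, -53.626)| = 172.127 km/h.

172.1 km/h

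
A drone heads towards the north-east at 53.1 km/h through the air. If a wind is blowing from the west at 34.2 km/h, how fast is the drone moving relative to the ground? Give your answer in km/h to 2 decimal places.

80.98 km/h

Taking east as x and north as y: velocity relative to the air = (37.547, 37.547) km/h; the air relative to ground = (34.200, 0.000) km/h.
Velocity relative to ground = (37.547, 37.547) + (34.200, 0.000) = (71.747, 37.547) km/h.
Speed = |(71.747, 37.547)| = 80.978 km/h.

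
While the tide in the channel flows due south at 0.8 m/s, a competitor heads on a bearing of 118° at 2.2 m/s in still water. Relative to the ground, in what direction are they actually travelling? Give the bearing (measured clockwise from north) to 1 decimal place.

133.3°

Taking east as x and north as y: velocity relative to the water = (1.942, -1.033) m/s; the water relative to ground = (0.000, -0.800) m/s.
Velocity relative to ground = (1.942, -1.033) + (0.000, -0.800) = (1.942, -1.833) m/s.
Bearing = atan2(1.94, -1.83) = 133.34° clockwise from north.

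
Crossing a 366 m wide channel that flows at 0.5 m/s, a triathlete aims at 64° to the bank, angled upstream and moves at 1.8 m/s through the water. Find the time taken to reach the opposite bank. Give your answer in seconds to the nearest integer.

The component of the triathlete's velocity perpendicular to the bank is 1.8 × sin 64° = 1.618 m/s.
The flow acts along the bank and has no component across it.
Time = 366 / 1.618 = 226.229 s.

226 s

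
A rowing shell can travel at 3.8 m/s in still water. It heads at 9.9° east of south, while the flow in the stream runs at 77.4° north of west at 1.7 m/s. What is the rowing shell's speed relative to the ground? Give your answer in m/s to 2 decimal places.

Taking east as x and north as y: velocity relative to the water = (0.653, -3.743) m/s; the water relative to ground = (-0.371, 1.659) m/s.
Velocity relative to ground = (0.653, -3.743) + (-0.371, 1.659) = (0.282, -2.084) m/s.
Speed = |(0.282, -2.084)| = 2.103 m/s.

2.10 m/s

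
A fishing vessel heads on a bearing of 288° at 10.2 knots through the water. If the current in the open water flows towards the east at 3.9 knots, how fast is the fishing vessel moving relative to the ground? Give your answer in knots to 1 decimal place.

Taking east as x and north as y: velocity relative to the water = (-9.701, 3.152) knots; the water relative to ground = (3.900, 0.000) knots.
Velocity relative to ground = (-9.701, 3.152) + (3.900, 0.000) = (-5.801, 3.152) knots.
Speed = |(-5.801, 3.152)| = 6.602 knots.

6.6 knots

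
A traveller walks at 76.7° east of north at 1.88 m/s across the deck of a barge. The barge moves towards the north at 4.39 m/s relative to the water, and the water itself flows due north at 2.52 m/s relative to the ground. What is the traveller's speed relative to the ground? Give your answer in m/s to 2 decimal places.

In east/north components (m/s): traveller relative to barge = (1.830, 0.432); barge relative to water = (0.000, 4.390); water relative to ground = (0.000, 2.520).
Sum = (1.830, 7.342) m/s.
Speed = |(1.830, 7.342)| = 7.567 m/s.

7.57 m/s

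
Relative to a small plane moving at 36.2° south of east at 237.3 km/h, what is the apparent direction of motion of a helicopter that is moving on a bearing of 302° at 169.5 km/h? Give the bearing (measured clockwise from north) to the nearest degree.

Taking east as x and north as y: helicopter velocity = (-143.744, 89.821) km/h; small plane velocity = (191.492, -140.151) km/h.
Velocity of helicopter relative to small plane = (-143.744, 89.821) − (191.492, -140.151) = (-335.236, 229.972) km/h.
Bearing = atan2(-335.24, 229.97) = 304.45° clockwise from north.

304°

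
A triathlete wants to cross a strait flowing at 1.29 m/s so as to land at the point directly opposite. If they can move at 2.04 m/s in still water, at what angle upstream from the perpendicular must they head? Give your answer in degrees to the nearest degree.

39°

To cancel the current, the upstream component of the triathlete's velocity must equal the flow: 2.04 sin θ = 1.29.
sin θ = 1.29 / 2.04 = 0.6324.
θ = arcsin(0.6324) = 39.224°.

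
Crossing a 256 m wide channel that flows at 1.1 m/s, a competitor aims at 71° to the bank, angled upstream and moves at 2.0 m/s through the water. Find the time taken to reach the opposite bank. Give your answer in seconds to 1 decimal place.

The component of the competitor's velocity perpendicular to the bank is 2.0 × sin 71° = 1.891 m/s.
The current is parallel to the bank, so it does not affect the crossing time.
Time = 256 / 1.891 = 135.375 s.

135.4 s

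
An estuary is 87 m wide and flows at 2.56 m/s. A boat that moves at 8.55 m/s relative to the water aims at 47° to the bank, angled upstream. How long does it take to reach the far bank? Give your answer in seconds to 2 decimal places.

The component of the boat's velocity perpendicular to the bank is 8.55 × sin 47° = 6.253 m/s.
The flow acts along the bank and has no component across it.
Time = 87 / 6.253 = 13.913 s.

13.91 s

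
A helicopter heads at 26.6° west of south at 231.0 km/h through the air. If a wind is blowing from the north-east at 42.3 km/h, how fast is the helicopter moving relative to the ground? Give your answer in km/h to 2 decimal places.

Taking east as x and north as y: velocity relative to the air = (-103.432, -206.550) km/h; the air relative to ground = (-29.911, -29.911) km/h.
Velocity relative to ground = (-103.432, -206.550) + (-29.911, -29.911) = (-133.343, -236.460) km/h.
Speed = |(-133.343, -236.460)| = 271.466 km/h.

271.47 km/h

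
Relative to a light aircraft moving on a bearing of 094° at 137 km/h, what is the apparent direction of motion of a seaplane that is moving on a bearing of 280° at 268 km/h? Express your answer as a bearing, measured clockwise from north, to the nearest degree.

Taking east as x and north as y: seaplane velocity = (-263.928, 46.538) km/h; light aircraft velocity = (136.666, -9.557) km/h.
Velocity of seaplane relative to light aircraft = (-263.928, 46.538) − (136.666, -9.557) = (-400.595, 56.094) km/h.
Bearing = atan2(-400.59, 56.09) = 277.97° clockwise from north.

278°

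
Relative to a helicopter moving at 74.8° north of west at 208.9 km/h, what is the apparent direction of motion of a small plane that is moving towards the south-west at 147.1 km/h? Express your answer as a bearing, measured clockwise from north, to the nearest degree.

Taking east as x and north as y: small plane velocity = (-104.015, -104.015) km/h; helicopter velocity = (-54.771, 201.592) km/h.
Velocity of small plane relative to helicopter = (-104.015, -104.015) − (-54.771, 201.592) = (-49.244, -305.607) km/h.
Bearing = atan2(-49.24, -305.61) = 189.15° clockwise from north.

189°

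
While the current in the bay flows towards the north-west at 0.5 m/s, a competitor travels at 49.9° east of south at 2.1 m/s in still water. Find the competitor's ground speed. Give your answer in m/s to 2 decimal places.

1.60 m/s

Taking east as x and north as y: velocity relative to the water = (1.606, -1.353) m/s; the water relative to ground = (-0.354, 0.354) m/s.
Velocity relative to ground = (1.606, -1.353) + (-0.354, 0.354) = (1.253, -0.999) m/s.
Speed = |(1.253, -0.999)| = 1.602 m/s.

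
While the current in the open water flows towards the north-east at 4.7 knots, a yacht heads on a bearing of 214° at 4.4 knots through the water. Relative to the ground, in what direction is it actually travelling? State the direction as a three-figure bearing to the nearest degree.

111°

Taking east as x and north as y: velocity relative to the water = (-2.460, -3.648) knots; the water relative to ground = (3.323, 3.323) knots.
Velocity relative to ground = (-2.460, -3.648) + (3.323, 3.323) = (0.863, -0.324) knots.
Bearing = atan2(0.86, -0.32) = 110.60° clockwise from north.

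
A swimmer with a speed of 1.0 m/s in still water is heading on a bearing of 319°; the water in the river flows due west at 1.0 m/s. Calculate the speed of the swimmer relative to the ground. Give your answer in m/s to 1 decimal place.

Taking east as x and north as y: velocity relative to the water = (-0.656, 0.755) m/s; the water relative to ground = (-1.000, 0.000) m/s.
Velocity relative to ground = (-0.656, 0.755) + (-1.000, 0.000) = (-1.656, 0.755) m/s.
Speed = |(-1.656, 0.755)| = 1.820 m/s.

1.8 m/s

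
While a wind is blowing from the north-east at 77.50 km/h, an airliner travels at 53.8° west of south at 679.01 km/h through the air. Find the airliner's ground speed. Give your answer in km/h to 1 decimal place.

Taking east as x and north as y: velocity relative to the air = (-547.934, -401.027) km/h; the air relative to ground = (-54.801, -54.801) km/h.
Velocity relative to ground = (-547.934, -401.027) + (-54.801, -54.801) = (-602.735, -455.828) km/h.
Speed = |(-602.735, -455.828)| = 755.691 km/h.

755.7 km/h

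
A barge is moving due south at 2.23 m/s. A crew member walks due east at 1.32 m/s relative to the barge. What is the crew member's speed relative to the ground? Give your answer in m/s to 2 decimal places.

2.59 m/s

Taking east as x and north as y: barge velocity = (0.000, -2.230) m/s; crew member velocity relative to barge = (1.320, 0.000) m/s.
Velocity relative to ground = (0.000, -2.230) + (1.320, 0.000) = (1.320, -2.230) m/s.
Speed = |(1.320, -2.230)| = 2.591 m/s.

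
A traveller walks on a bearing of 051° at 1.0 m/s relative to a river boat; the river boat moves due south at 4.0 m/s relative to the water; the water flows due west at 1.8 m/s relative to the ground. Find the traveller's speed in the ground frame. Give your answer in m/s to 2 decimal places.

3.52 m/s

In east/north components (m/s): traveller relative to river boat = (0.777, 0.629); river boat relative to water = (0.000, -4.000); water relative to ground = (-1.800, 0.000).
Sum = (-1.023, -3.371) m/s.
Speed = |(-1.023, -3.371)| = 3.522 m/s.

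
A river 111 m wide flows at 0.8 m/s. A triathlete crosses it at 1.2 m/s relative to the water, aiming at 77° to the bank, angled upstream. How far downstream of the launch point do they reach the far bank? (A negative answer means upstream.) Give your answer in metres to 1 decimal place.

Perpendicular speed = 1.169 m/s; crossing time = 111 / 1.169 = 94.933 s.
Net downstream speed = 0.530 m/s.
Drift = 0.530 × 94.933 = 50.320 m (downstream).

50.3 m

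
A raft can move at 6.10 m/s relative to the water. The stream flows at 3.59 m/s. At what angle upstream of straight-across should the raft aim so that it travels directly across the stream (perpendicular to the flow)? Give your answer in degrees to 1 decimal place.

36.1°

To cancel the current, the upstream component of the raft's velocity must equal the flow: 6.10 sin θ = 3.59.
sin θ = 3.59 / 6.10 = 0.5885.
θ = arcsin(0.5885) = 36.052°.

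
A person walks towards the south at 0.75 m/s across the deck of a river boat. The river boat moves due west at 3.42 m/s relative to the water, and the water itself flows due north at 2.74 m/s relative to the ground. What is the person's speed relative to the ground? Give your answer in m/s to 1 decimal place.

4.0 m/s

In east/north components (m/s): person relative to river boat = (0.000, -0.750); river boat relative to water = (-3.420, 0.000); water relative to ground = (0.000, 2.740).
Sum = (-3.420, 1.990) m/s.
Speed = |(-3.420, 1.990)| = 3.957 m/s.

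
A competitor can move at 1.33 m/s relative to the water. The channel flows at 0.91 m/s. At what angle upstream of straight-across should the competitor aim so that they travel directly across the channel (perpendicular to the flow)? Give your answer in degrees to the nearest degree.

43°

To cancel the current, the upstream component of the competitor's velocity must equal the flow: 1.33 sin θ = 0.91.
sin θ = 0.91 / 1.33 = 0.6842.
θ = arcsin(0.6842) = 43.174°.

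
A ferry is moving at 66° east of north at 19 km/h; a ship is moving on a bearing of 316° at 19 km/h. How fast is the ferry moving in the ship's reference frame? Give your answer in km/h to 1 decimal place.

31.1 km/h

Taking east as x and north as y: ferry velocity = (17.357, 7.728) km/h; ship velocity = (-13.199, 13.667) km/h.
Velocity of ferry relative to ship = (17.357, 7.728) − (-13.199, 13.667) = (30.556, -5.939) km/h.
Magnitude = |(30.556, -5.939)| = 31.128 km/h.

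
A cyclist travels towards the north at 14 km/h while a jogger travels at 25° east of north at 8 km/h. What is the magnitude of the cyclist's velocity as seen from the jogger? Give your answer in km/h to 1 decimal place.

Taking east as x and north as y: cyclist velocity = (0.000, 14.000) km/h; jogger velocity = (3.381, 7.250) km/h.
Velocity of cyclist relative to jogger = (0.000, 14.000) − (3.381, 7.250) = (-3.381, 6.750) km/h.
Magnitude = |(-3.381, 6.750)| = 7.549 km/h.

7.5 km/h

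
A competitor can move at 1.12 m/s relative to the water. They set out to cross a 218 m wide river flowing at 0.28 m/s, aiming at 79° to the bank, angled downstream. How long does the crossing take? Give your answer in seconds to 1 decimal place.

The component of the competitor's velocity perpendicular to the bank is 1.12 × sin 79° = 1.099 m/s.
The current is parallel to the bank, so it does not affect the crossing time.
Time = 218 / 1.099 = 198.286 s.

198.3 s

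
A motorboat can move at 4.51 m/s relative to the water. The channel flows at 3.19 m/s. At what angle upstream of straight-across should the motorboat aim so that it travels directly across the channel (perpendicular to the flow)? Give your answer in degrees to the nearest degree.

To cancel the current, the upstream component of the motorboat's velocity must equal the flow: 4.51 sin θ = 3.19.
sin θ = 3.19 / 4.51 = 0.7073.
θ = arcsin(0.7073) = 45.017°.

45°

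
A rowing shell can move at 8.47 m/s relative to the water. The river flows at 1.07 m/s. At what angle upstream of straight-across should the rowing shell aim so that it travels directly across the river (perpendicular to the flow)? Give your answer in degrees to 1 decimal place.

7.3°

To cancel the current, the upstream component of the rowing shell's velocity must equal the flow: 8.47 sin θ = 1.07.
sin θ = 1.07 / 8.47 = 0.1263.
θ = arcsin(0.1263) = 7.257°.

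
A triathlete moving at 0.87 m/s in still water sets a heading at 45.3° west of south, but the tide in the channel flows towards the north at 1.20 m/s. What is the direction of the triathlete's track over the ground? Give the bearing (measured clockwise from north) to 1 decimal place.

313.6°

Taking east as x and north as y: velocity relative to the water = (-0.618, -0.612) m/s; the water relative to ground = (0.000, 1.200) m/s.
Velocity relative to ground = (-0.618, -0.612) + (0.000, 1.200) = (-0.618, 0.588) m/s.
Bearing = atan2(-0.62, 0.59) = 313.56° clockwise from north.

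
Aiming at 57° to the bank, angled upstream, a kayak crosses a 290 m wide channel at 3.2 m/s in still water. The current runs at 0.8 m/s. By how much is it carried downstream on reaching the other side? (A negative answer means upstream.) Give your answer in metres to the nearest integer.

-102 m

Perpendicular speed = 2.684 m/s; crossing time = 290 / 2.684 = 108.058 s.
Net downstream speed = -0.943 m/s.
Drift = -0.943 × 108.058 = -101.882 m (upstream).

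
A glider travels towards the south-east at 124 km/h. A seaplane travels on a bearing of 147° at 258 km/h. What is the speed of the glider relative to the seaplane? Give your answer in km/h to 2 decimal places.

Taking east as x and north as y: glider velocity = (87.681, -87.681) km/h; seaplane velocity = (140.517, -216.377) km/h.
Velocity of glider relative to seaplane = (87.681, -87.681) − (140.517, -216.377) = (-52.836, 128.696) km/h.
Magnitude = |(-52.836, 128.696)| = 139.119 km/h.

139.12 km/h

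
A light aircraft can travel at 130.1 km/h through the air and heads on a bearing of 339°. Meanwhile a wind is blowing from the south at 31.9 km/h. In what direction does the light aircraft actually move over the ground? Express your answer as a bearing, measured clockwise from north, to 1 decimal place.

343.1°

Taking east as x and north as y: velocity relative to the air = (-46.624, 121.459) km/h; the air relative to ground = (0.000, 31.900) km/h.
Velocity relative to ground = (-46.624, 121.459) + (0.000, 31.900) = (-46.624, 153.359) km/h.
Bearing = atan2(-46.62, 153.36) = 343.09° clockwise from north.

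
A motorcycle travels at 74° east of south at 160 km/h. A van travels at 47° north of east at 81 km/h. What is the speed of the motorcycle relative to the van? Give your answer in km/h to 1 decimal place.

142.8 km/h

Taking east as x and north as y: motorcycle velocity = (153.802, -44.102) km/h; van velocity = (55.242, 59.240) km/h.
Velocity of motorcycle relative to van = (153.802, -44.102) − (55.242, 59.240) = (98.560, -103.342) km/h.
Magnitude = |(98.560, -103.342)| = 142.806 km/h.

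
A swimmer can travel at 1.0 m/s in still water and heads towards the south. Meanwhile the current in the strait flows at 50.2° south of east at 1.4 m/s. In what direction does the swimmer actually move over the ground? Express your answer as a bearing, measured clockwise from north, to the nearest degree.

Taking east as x and north as y: velocity relative to the water = (0.000, -1.000) m/s; the water relative to ground = (0.896, -1.076) m/s.
Velocity relative to ground = (0.000, -1.000) + (0.896, -1.076) = (0.896, -2.076) m/s.
Bearing = atan2(0.90, -2.08) = 156.65° clockwise from north.

157°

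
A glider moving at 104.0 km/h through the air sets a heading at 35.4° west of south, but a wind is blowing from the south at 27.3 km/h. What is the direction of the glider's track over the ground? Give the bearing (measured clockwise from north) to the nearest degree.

226°

Taking east as x and north as y: velocity relative to the air = (-60.245, -84.773) km/h; the air relative to ground = (0.000, 27.300) km/h.
Velocity relative to ground = (-60.245, -84.773) + (0.000, 27.300) = (-60.245, -57.473) km/h.
Bearing = atan2(-60.25, -57.47) = 226.35° clockwise from north.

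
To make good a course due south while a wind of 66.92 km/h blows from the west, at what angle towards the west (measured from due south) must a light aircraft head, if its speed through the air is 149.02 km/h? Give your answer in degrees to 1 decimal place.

The wind pushes perpendicular to the desired track; the heading must have a component into the wind equal to 66.92 km/h: 149.02 sin θ = 66.92.
sin θ = 0.4491, so θ = 26.684°.

26.7°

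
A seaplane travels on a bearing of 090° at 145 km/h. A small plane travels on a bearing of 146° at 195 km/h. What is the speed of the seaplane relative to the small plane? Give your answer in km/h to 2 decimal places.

165.61 km/h

Taking east as x and north as y: seaplane velocity = (145.000, 0.000) km/h; small plane velocity = (109.043, -161.662) km/h.
Velocity of seaplane relative to small plane = (145.000, 0.000) − (109.043, -161.662) = (35.957, 161.662) km/h.
Magnitude = |(35.957, 161.662)| = 165.613 km/h.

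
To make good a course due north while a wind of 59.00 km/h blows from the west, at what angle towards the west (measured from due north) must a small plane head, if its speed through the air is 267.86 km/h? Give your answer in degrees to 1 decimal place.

12.7°

The wind pushes perpendicular to the desired track; the heading must have a component into the wind equal to 59.00 km/h: 267.86 sin θ = 59.00.
sin θ = 0.2203, so θ = 12.725°.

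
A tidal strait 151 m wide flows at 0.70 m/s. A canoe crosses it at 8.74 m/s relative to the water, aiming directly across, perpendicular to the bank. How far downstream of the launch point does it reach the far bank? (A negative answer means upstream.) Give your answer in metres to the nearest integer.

12 m

Perpendicular speed = 8.740 m/s; crossing time = 151 / 8.740 = 17.277 s.
Net downstream speed = 0.700 m/s.
Drift = 0.700 × 17.277 = 12.094 m (downstream).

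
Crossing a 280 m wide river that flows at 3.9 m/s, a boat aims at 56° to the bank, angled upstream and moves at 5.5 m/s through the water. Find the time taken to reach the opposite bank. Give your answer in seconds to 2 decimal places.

61.41 s

The component of the boat's velocity perpendicular to the bank is 5.5 × sin 56° = 4.560 m/s.
Only the cross-stream component determines the crossing time; the current contributes nothing perpendicular to the bank.
Time = 280 / 4.560 = 61.407 s.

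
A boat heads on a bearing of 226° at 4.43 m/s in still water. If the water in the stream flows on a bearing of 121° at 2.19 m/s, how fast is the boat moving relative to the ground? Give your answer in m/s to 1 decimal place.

4.4 m/s

Taking east as x and north as y: velocity relative to the water = (-3.187, -3.077) m/s; the water relative to ground = (1.877, -1.128) m/s.
Velocity relative to ground = (-3.187, -3.077) + (1.877, -1.128) = (-1.309, -4.205) m/s.
Speed = |(-1.309, -4.205)| = 4.404 m/s.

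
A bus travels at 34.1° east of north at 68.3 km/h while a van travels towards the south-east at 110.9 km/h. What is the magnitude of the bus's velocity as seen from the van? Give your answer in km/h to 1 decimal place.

140.8 km/h

Taking east as x and north as y: bus velocity = (38.292, 56.557) km/h; van velocity = (78.418, -78.418) km/h.
Velocity of bus relative to van = (38.292, 56.557) − (78.418, -78.418) = (-40.126, 134.975) km/h.
Magnitude = |(-40.126, 134.975)| = 140.813 km/h.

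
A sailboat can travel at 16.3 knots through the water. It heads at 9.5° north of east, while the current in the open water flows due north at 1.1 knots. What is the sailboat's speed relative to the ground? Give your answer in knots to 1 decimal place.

Taking east as x and north as y: velocity relative to the water = (16.076, 2.690) knots; the water relative to ground = (0.000, 1.100) knots.
Velocity relative to ground = (16.076, 2.690) + (0.000, 1.100) = (16.076, 3.790) knots.
Speed = |(16.076, 3.790)| = 16.517 knots.

16.5 knots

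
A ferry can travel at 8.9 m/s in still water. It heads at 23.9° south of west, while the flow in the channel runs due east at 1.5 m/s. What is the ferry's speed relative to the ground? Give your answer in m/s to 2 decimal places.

Taking east as x and north as y: velocity relative to the water = (-8.137, -3.606) m/s; the water relative to ground = (1.500, 0.000) m/s.
Velocity relative to ground = (-8.137, -3.606) + (1.500, 0.000) = (-6.637, -3.606) m/s.
Speed = |(-6.637, -3.606)| = 7.553 m/s.

7.55 m/s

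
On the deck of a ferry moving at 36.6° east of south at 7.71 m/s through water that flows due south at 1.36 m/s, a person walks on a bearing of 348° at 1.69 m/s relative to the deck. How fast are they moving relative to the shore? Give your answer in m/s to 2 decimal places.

In east/north components (m/s): person relative to ferry = (-0.351, 1.653); ferry relative to water = (4.597, -6.190); water relative to ground = (0.000, -1.360).
Sum = (4.246, -5.897) m/s.
Speed = |(4.246, -5.897)| = 7.266 m/s.

7.27 m/s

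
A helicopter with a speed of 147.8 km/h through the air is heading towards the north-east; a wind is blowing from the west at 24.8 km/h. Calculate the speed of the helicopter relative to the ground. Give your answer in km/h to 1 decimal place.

166.3 km/h

Taking east as x and north as y: velocity relative to the air = (104.510, 104.510) km/h; the air relative to ground = (24.800, 0.000) km/h.
Velocity relative to ground = (104.510, 104.510) + (24.800, 0.000) = (129.310, 104.510) km/h.
Speed = |(129.310, 104.510)| = 166.264 km/h.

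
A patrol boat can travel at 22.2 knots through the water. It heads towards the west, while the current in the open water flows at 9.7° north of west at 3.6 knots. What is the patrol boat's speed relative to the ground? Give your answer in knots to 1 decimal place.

25.8 knots

Taking east as x and north as y: velocity relative to the water = (-22.200, 0.000) knots; the water relative to ground = (-3.549, 0.607) knots.
Velocity relative to ground = (-22.200, 0.000) + (-3.549, 0.607) = (-25.749, 0.607) knots.
Speed = |(-25.749, 0.607)| = 25.756 knots.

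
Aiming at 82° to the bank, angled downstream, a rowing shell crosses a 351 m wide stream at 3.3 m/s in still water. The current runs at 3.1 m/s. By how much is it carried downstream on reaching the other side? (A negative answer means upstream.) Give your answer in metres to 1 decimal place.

Perpendicular speed = 3.268 m/s; crossing time = 351 / 3.268 = 107.409 s.
Net downstream speed = 3.559 m/s.
Drift = 3.559 × 107.409 = 382.298 m (downstream).

382.3 m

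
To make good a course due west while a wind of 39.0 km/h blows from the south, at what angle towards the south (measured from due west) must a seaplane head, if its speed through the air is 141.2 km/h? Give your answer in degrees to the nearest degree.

The wind pushes perpendicular to the desired track; the heading must have a component into the wind equal to 39.0 km/h: 141.2 sin θ = 39.0.
sin θ = 0.2762, so θ = 16.034°.

16°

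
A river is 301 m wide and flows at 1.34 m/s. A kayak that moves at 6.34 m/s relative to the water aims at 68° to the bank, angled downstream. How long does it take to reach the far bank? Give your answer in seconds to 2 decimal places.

The component of the kayak's velocity perpendicular to the bank is 6.34 × sin 68° = 5.878 m/s.
The current is parallel to the bank, so it does not affect the crossing time.
Time = 301 / 5.878 = 51.205 s.

51.20 s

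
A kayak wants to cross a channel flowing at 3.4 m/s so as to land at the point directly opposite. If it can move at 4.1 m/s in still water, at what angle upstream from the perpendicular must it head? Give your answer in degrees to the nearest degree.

56°

To cancel the current, the upstream component of the kayak's velocity must equal the flow: 4.1 sin θ = 3.4.
sin θ = 3.4 / 4.1 = 0.8293.
θ = arcsin(0.8293) = 56.024°.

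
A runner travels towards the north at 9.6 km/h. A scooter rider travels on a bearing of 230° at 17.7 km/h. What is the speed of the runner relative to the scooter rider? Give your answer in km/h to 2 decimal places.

Taking east as x and north as y: runner velocity = (0.000, 9.600) km/h; scooter rider velocity = (-13.559, -11.377) km/h.
Velocity of runner relative to scooter rider = (0.000, 9.600) − (-13.559, -11.377) = (13.559, 20.977) km/h.
Magnitude = |(13.559, 20.977)| = 24.978 km/h.

24.98 km/h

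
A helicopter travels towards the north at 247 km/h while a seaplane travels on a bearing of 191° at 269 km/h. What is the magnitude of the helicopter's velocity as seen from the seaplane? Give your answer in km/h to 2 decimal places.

Taking east as x and north as y: helicopter velocity = (0.000, 247.000) km/h; seaplane velocity = (-51.328, -264.058) km/h.
Velocity of helicopter relative to seaplane = (0.000, 247.000) − (-51.328, -264.058) = (51.328, 511.058) km/h.
Magnitude = |(51.328, 511.058)| = 513.629 km/h.

513.63 km/h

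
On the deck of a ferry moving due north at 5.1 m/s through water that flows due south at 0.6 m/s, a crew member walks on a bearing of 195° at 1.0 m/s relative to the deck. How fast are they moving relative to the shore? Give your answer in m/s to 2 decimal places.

3.54 m/s

In east/north components (m/s): crew member relative to ferry = (-0.259, -0.966); ferry relative to water = (0.000, 5.100); water relative to ground = (0.000, -0.600).
Sum = (-0.259, 3.534) m/s.
Speed = |(-0.259, 3.534)| = 3.544 m/s.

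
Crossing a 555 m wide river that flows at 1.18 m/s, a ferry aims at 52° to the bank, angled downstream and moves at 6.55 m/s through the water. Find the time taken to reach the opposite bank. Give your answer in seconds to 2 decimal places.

The component of the ferry's velocity perpendicular to the bank is 6.55 × sin 52° = 5.161 m/s.
Only the cross-stream component determines the crossing time; the current contributes nothing perpendicular to the bank.
Time = 555 / 5.161 = 107.527 s.

107.53 s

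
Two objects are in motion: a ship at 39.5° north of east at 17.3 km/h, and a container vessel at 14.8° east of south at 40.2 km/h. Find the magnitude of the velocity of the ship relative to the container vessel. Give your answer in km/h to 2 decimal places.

Taking east as x and north as y: ship velocity = (13.349, 11.004) km/h; container vessel velocity = (10.269, -38.866) km/h.
Velocity of ship relative to container vessel = (13.349, 11.004) − (10.269, -38.866) = (3.080, 49.870) km/h.
Magnitude = |(3.080, 49.870)| = 49.965 km/h.

49.97 km/h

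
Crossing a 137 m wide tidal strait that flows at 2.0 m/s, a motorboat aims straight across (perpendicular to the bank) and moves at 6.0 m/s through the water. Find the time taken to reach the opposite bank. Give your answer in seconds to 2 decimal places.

The component of the motorboat's velocity perpendicular to the bank is 6.0 m/s.
Only the cross-stream component determines the crossing time; the current contributes nothing perpendicular to the bank.
Time = 137 / 6.000 = 22.833 s.

22.83 s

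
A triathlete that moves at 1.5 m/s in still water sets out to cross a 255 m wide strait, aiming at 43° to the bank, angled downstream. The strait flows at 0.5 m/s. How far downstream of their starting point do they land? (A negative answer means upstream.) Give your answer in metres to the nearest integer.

398 m

Perpendicular speed = 1.023 m/s; crossing time = 255 / 1.023 = 249.267 s.
Net downstream speed = 1.597 m/s.
Drift = 1.597 × 249.267 = 398.088 m (downstream).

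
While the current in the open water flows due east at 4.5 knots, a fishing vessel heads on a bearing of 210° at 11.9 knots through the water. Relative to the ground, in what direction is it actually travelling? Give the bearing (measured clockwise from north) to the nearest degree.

Taking east as x and north as y: velocity relative to the water = (-5.950, -10.306) knots; the water relative to ground = (4.500, 0.000) knots.
Velocity relative to ground = (-5.950, -10.306) + (4.500, 0.000) = (-1.450, -10.306) knots.
Bearing = atan2(-1.45, -10.31) = 188.01° clockwise from north.

188°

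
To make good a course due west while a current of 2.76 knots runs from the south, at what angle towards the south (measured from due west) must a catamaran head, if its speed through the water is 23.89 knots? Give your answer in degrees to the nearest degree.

7°

The current pushes perpendicular to the desired track; the heading must have a component into the current equal to 2.76 knots: 23.89 sin θ = 2.76.
sin θ = 0.1155, so θ = 6.634°.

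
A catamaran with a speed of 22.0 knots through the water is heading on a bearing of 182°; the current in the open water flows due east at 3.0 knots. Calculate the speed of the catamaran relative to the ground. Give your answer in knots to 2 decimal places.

22.10 knots

Taking east as x and north as y: velocity relative to the water = (-0.768, -21.987) knots; the water relative to ground = (3.000, 0.000) knots.
Velocity relative to ground = (-0.768, -21.987) + (3.000, 0.000) = (2.232, -21.987) knots.
Speed = |(2.232, -21.987)| = 22.100 knots.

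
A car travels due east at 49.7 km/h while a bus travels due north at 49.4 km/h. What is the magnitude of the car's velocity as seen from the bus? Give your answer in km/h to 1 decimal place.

70.1 km/h

Taking east as x and north as y: car velocity = (49.700, 0.000) km/h; bus velocity = (0.000, 49.400) km/h.
Velocity of car relative to bus = (49.700, 0.000) − (0.000, 49.400) = (49.700, -49.400) km/h.
Magnitude = |(49.700, -49.400)| = 70.075 km/h.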